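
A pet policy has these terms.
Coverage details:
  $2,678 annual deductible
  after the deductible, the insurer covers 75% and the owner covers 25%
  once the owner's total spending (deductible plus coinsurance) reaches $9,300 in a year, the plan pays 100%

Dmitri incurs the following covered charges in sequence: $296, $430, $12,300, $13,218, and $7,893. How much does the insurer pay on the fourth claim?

$9,913.50

Claim 1 — $296: entire amount goes to the deductible. Owner pays $296; OOP now $296. Insurer: $296 − $296 = $0.
Claim 2 — $430: entire amount goes to the deductible. Cost to owner: $430. OOP to date $726. Insurer: $430 − $430 = $0.
Claim 3 — $12,300: $1,952 to deductible, leaving $10,348; 25% of $10,348 = $2,587. Cost to owner: $4,539. OOP to date $5,265. Insurer: $12,300 − $4,539 = $7,761.
Claim 4 — $13,218: deductible already satisfied, so owner's share is 25% × $13,218 = $3,304.50. Owner pays $3,304.50; OOP now $8,569.50. Insurer: $13,218 − $3,304.50 = $9,913.50.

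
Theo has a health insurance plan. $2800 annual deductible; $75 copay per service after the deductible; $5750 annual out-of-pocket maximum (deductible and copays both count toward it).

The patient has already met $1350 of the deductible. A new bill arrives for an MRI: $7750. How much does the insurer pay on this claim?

Remaining deductible: $2800 − $1350 = $1450.
That leaves $7750 − $1450 = $6300 for the copay.
Copay on this service: $75.
Patient responsibility before any cap: $1450 + $75 = $1525.
Cumulative spending $1350 + $1525 = $2875 stays under the $5750 maximum.
Insurer pays the balance: $7750 − $1525 = $6225.

$6225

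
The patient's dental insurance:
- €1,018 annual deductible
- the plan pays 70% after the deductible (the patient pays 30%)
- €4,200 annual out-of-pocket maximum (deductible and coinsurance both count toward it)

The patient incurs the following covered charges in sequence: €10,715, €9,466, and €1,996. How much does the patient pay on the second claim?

€272.90

Claim 1 (€10,715): €1,018 to deductible, leaving €9,697; 30% of €9,697 = €2,909.10. Patient pays €3,927.10; OOP now €3,927.10.
Claim 2 (€9,466): 30% coinsurance on €9,466 = €2,839.80. That would push OOP to €6,766.90, over the €4,200 cap, so patient pays €4,200 − €3,927.10 = €272.90.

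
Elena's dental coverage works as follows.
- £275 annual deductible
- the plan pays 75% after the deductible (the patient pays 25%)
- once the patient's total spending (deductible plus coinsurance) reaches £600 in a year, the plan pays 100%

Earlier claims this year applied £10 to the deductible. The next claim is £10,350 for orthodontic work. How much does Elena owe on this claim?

£590

Remaining deductible: £275 − £10 = £265.
After the £265 deductible portion, £10,350 − £265 = £10,085 is subject to coinsurance.
25% of £10,085 = £2,521.25 falls to the patient.
Patient responsibility before any cap: £265 + £2,521.25 = £2,786.25.
That would bring total out-of-pocket to £2,796.25, past the £600 cap. The patient is capped at £600 − £10 = £590 on this claim.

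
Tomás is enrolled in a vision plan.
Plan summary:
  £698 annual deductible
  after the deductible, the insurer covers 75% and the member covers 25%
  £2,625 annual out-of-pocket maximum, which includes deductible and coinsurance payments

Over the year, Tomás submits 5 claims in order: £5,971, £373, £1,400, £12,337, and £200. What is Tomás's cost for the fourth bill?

£165.50

Claim 1 — £5,971: £698 to deductible, leaving £5,273; coinsurance £5,273 × 25% = £1,318.25. Member pays £2,016.25; OOP now £2,016.25.
Claim 2 — £373: 25% coinsurance on £373 = £93.25. Member pays £93.25; OOP now £2,109.50.
Claim 3 — £1,400: 25% coinsurance on £1,400 = £350. Cost to member: £350. OOP to date £2,459.50.
Claim 4 — £12,337: 25% coinsurance on £12,337 = £3,084.25. Adding that to £2,459.50 gives £5,543.75, past the £2,625 cap; member pays only £2,625 − £2,459.50 = £165.50.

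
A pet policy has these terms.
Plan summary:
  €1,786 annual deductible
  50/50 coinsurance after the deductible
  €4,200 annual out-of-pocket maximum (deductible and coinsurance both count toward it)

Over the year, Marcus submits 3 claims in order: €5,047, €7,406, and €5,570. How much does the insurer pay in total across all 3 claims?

Claim 1 — €5,047: deductible takes €1,786, €3,261 remains; coinsurance €3,261 × 50% = €1,630.50. Owner owes €3,416.50 (running OOP €3,416.50). Plan pays €5,047 − €3,416.50 = €1,630.50.
Claim 2 — €7,406: deductible met; 50% of €7,406 = €3,703. OOP would hit €7,119.50 > €4,200, so the cap limits the owner to €4,200 − €3,416.50 = €783.50. Insurer: €7,406 − €783.50 = €6,622.50.
Claim 3 — €5,570: deductible met; 50% of €5,570 = €2,785. OOP would hit €6,985 > €4,200, so the cap limits the owner to €4,200 − €4,200 = €0. Insurer: €5,570 − €0 = €5,570.
Insurer total = bills − owner's total = €18,023 − €4,200 = €13,823.

€13,823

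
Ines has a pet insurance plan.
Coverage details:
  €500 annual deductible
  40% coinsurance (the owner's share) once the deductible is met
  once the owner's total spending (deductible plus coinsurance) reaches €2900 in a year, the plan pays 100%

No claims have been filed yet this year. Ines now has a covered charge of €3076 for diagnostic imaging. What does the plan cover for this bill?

Deductible not yet touched, so the first €500 of the bill goes to the deductible.
The remaining €2576 (= €3076 − €500) moves to coinsurance.
Owner's 40% share of €2576 is €1030.40.
Owner responsibility before any cap: €500 + €1030.40 = €1530.40.
Year-to-date out-of-pocket becomes €0 + €1530.40 = €1530.40, still under the €2900 maximum, so no cap applies.
The plan picks up €3076 − €1530.40 = €1545.60.

€1545.60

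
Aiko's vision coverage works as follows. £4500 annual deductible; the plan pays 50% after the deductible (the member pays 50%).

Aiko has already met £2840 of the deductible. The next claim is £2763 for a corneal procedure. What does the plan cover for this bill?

£551.50

Remaining deductible: £4500 − £2840 = £1660.
The remaining £1103 (= £2763 − £1660) moves to coinsurance.
Member's 50% share of £1103 is £551.50.
Member responsibility: £1660 + £551.50 = £2211.50.
Insurer pays the balance: £2763 − £2211.50 = £551.50.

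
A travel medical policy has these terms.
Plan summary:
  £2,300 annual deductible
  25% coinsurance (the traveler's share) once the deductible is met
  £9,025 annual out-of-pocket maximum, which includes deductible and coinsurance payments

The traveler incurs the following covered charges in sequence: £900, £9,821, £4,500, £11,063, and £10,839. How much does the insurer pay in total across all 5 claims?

#1 (£900): entire amount goes to the deductible. Cost to traveler: £900. OOP to date £900. Plan pays £900 − £900 = £0.
#2 (£9,821): £1,400 to deductible, leaving £8,421; traveler's 25% is £2,105.25. Cost to traveler: £3,505.25. OOP to date £4,405.25. Plan pays £9,821 − £3,505.25 = £6,315.75.
#3 (£4,500): deductible already satisfied, so traveler's share is 25% × £4,500 = £1,125. Traveler pays £1,125; OOP now £5,530.25. Plan pays £4,500 − £1,125 = £3,375.
#4 (£11,063): 25% coinsurance on £11,063 = £2,765.75. Traveler owes £2,765.75 (running OOP £8,296). Plan pays £11,063 − £2,765.75 = £8,297.25.
#5 (£10,839): deductible already satisfied, so traveler's share is 25% × £10,839 = £2,709.75. OOP would hit £11,005.75 > £9,025, so the cap limits the traveler to £9,025 − £8,296 = £729. Insurer: £10,839 − £729 = £10,110.
Insurer total = bills − traveler's total = £37,123 − £9,025 = £28,098.

£28,098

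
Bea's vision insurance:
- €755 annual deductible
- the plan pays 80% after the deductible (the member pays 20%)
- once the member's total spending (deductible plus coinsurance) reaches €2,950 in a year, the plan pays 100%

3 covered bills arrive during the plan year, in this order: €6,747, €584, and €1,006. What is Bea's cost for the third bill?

Claim 1 — €6,747: deductible takes €755, €5,992 remains; member's 20% is €1,198.40. Member owes €1,953.40 (running OOP €1,953.40).
Claim 2 — €584: deductible met; 20% of €584 = €116.80. Member owes €116.80 (running OOP €2,070.20).
Claim 3 — €1,006: deductible met; 20% of €1,006 = €201.20. Member pays €201.20; OOP now €2,271.40.

€201.20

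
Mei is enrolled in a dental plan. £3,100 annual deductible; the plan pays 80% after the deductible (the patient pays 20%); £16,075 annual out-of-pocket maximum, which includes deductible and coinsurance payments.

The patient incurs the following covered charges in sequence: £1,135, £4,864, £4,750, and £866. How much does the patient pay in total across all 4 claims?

£4,803

#1 (£1,135): all of it applies to the deductible. Patient pays £1,135; OOP now £1,135.
#2 (£4,864): £1,965 to deductible, leaving £2,899; coinsurance £2,899 × 20% = £579.80. Patient pays £2,544.80; OOP now £3,679.80.
#3 (£4,750): deductible met; 20% of £4,750 = £950. Cost to patient: £950. OOP to date £4,629.80.
#4 (£866): 20% coinsurance on £866 = £173.20. Patient owes £173.20 (running OOP £4,803).
Total paid by the patient: £1,135 + £2,544.80 + £950 + £173.20 = £4,803.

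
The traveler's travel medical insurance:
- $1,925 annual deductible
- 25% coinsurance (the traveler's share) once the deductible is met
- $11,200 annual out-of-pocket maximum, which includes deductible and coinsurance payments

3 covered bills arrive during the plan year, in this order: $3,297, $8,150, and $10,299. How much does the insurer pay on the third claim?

Claim 1 ($3,297): $1,925 finishes the deductible; $1,372 goes to coinsurance; traveler's 25% is $343. Traveler pays $2,268; OOP now $2,268. Plan pays $3,297 − $2,268 = $1,029.
Claim 2 ($8,150): deductible met; 25% of $8,150 = $2,037.50. Traveler owes $2,037.50 (running OOP $4,305.50). Plan pays $8,150 − $2,037.50 = $6,112.50.
Claim 3 ($10,299): 25% coinsurance on $10,299 = $2,574.75. Traveler owes $2,574.75 (running OOP $6,880.25). Insurer: $10,299 − $2,574.75 = $7,724.25.

$7,724.25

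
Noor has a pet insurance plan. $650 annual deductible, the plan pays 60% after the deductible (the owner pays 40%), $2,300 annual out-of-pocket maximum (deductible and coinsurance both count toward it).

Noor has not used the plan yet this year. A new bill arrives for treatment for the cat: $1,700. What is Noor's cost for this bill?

$1,070

The full $650 deductible is still open; $650 of this bill applies to it.
After the $650 deductible portion, $1,700 − $650 = $1,050 is subject to coinsurance.
Owner's 40% share of $1,050 is $420.
That puts the owner's cost at $650 + $420 = $1,070 before any cap.
Cumulative spending $0 + $1,070 = $1,070 stays under the $2,300 maximum.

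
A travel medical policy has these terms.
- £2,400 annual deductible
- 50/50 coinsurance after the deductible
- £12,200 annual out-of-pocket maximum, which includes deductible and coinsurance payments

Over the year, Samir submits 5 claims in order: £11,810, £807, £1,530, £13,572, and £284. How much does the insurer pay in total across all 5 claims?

£15,803

Claim 1 — £11,810: £2,400 finishes the deductible; £9,410 goes to coinsurance; traveler's 50% is £4,705. Traveler owes £7,105 (running OOP £7,105). Plan pays £11,810 − £7,105 = £4,705.
Claim 2 — £807: deductible met; 50% of £807 = £403.50. Traveler owes £403.50 (running OOP £7,508.50). Insurer: £807 − £403.50 = £403.50.
Claim 3 — £1,530: deductible already satisfied, so traveler's share is 50% × £1,530 = £765. Cost to traveler: £765. OOP to date £8,273.50. Insurer: £1,530 − £765 = £765.
Claim 4 — £13,572: deductible already satisfied, so traveler's share is 50% × £13,572 = £6,786. OOP would hit £15,059.50 > £12,200, so the cap limits the traveler to £12,200 − £8,273.50 = £3,926.50. Plan pays £13,572 − £3,926.50 = £9,645.50.
Claim 5 — £284: 50% coinsurance on £284 = £142. OOP would hit £12,342 > £12,200, so the cap limits the traveler to £12,200 − £12,200 = £0. Insurer: £284 − £0 = £284.
Insurer total = bills − traveler's total = £28,003 − £12,200 = £15,803.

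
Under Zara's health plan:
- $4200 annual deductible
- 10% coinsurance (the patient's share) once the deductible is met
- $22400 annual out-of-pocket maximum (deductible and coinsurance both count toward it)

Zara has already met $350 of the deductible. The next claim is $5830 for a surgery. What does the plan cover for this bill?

$1782

Remaining deductible: $4200 − $350 = $3850.
That leaves $5830 − $3850 = $1980 for coinsurance.
Patient's 10% share of $1980 is $198.
That puts the patient's cost at $3850 + $198 = $4048 before any cap.
Total out-of-pocket so far would be $350 + $4048 = $4398, below the $22400 cap — no reduction.
The insurer covers the remainder: $5830 − $4048 = $1782.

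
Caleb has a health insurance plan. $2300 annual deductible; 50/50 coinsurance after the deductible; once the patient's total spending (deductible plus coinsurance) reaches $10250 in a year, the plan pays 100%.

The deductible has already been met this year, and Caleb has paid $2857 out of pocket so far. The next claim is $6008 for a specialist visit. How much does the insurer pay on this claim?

$3004

With the deductible met, the entire $6008 is subject to coinsurance.
50% of $6008 = $3004 falls to the patient.
Total out-of-pocket so far would be $2857 + $3004 = $5861, below the $10250 cap — no reduction.
The plan picks up $6008 − $3004 = $3004.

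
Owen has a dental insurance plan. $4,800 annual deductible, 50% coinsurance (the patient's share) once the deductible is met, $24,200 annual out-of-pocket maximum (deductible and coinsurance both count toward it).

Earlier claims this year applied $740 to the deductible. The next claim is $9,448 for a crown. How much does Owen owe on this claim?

$6,754

Deductible still to meet: $4,800 − $740 = $4,060.
The remaining $5,388 (= $9,448 − $4,060) moves to coinsurance.
Coinsurance: $5,388 × 50% = $2,694.
Patient responsibility before any cap: $4,060 + $2,694 = $6,754.
Total out-of-pocket so far would be $740 + $6,754 = $7,494, below the $24,200 cap — no reduction.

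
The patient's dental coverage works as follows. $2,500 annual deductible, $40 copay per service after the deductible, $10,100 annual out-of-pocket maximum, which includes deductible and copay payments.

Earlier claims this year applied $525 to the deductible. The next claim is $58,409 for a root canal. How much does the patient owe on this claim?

Remaining deductible: $2,500 − $525 = $1,975.
After the $1,975 deductible portion, $58,409 − $1,975 = $56,434 is subject to the copay.
Copay on this service: $40.
Patient responsibility before any cap: $1,975 + $40 = $2,015.
Total out-of-pocket so far would be $525 + $2,015 = $2,540, below the $10,100 cap — no reduction.

$2,015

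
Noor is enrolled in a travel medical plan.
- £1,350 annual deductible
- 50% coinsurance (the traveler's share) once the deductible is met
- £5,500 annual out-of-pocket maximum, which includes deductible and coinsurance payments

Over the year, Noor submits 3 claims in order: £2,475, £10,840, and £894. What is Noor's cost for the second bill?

£3,587.50

Claim 1 (£2,475): £1,350 to deductible, leaving £1,125; 50% of £1,125 = £562.50. Traveler pays £1,912.50; OOP now £1,912.50.
Claim 2 (£10,840): 50% coinsurance on £10,840 = £5,420. OOP would hit £7,332.50 > £5,500, so the cap limits the traveler to £5,500 − £1,912.50 = £3,587.50.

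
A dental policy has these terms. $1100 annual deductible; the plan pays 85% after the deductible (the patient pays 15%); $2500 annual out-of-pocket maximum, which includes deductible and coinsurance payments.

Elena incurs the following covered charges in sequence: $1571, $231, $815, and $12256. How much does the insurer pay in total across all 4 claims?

$12373

Claim 1 — $1571: deductible takes $1100, $471 remains; patient's 15% is $70.65. Cost to patient: $1170.65. OOP to date $1170.65. Insurer: $1571 − $1170.65 = $400.35.
Claim 2 — $231: deductible met; 15% of $231 = $34.65. Patient owes $34.65 (running OOP $1205.30). Plan pays $231 − $34.65 = $196.35.
Claim 3 — $815: deductible already satisfied, so patient's share is 15% × $815 = $122.25. Cost to patient: $122.25. OOP to date $1327.55. Insurer: $815 − $122.25 = $692.75.
Claim 4 — $12256: 15% coinsurance on $12256 = $1838.40. Adding that to $1327.55 gives $3165.95, past the $2500 cap; patient pays only $2500 − $1327.55 = $1172.45. Plan pays $12256 − $1172.45 = $11083.55.
Insurer total = bills − patient's total = $14873 − $2500 = $12373.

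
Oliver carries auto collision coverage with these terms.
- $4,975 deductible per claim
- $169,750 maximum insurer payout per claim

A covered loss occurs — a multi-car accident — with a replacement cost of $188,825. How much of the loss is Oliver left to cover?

$19,075

After the deductible, $188,825 − $4,975 = $183,850 remains.
$183,850 exceeds the $169,750 limit, so the insurer pays the limit: $169,750.
The driver bears the rest of the original loss: $188,825 − $169,750 = $19,075.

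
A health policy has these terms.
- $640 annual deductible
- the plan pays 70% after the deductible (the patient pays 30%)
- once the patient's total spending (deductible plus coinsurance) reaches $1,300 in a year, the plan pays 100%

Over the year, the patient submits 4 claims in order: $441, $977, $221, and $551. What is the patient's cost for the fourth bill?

#1 ($441): entire amount goes to the deductible. Patient owes $441 (running OOP $441).
#2 ($977): $199 finishes the deductible; $778 goes to coinsurance; coinsurance $778 × 30% = $233.40. Patient owes $432.40 (running OOP $873.40).
#3 ($221): deductible met; 30% of $221 = $66.30. Cost to patient: $66.30. OOP to date $939.70.
#4 ($551): deductible met; 30% of $551 = $165.30. Patient pays $165.30; OOP now $1,105.

$165.30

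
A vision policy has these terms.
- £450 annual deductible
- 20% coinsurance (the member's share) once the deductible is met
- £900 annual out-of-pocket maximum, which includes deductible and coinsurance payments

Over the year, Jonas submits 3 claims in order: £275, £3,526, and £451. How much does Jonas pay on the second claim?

Claim 1 (£275): all of it applies to the deductible. Member pays £275; OOP now £275.
Claim 2 (£3,526): £175 to deductible, leaving £3,351; 20% of £3,351 = £670.20. Deductible plus coinsurance: £175 + £670.20 = £845.20. OOP would hit £1,120.20 > £900, so the cap limits the member to £900 − £275 = £625.

£625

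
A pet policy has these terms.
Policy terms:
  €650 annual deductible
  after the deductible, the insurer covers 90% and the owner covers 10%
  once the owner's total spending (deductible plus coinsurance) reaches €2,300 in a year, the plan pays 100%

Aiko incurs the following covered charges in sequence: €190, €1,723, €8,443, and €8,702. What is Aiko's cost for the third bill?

€844.30

Claim 1 — €190: fully absorbed by the deductible. Owner pays €190; OOP now €190.
Claim 2 — €1,723: deductible takes €460, €1,263 remains; coinsurance €1,263 × 10% = €126.30. Cost to owner: €586.30. OOP to date €776.30.
Claim 3 — €8,443: deductible already satisfied, so owner's share is 10% × €8,443 = €844.30. Cost to owner: €844.30. OOP to date €1,620.60.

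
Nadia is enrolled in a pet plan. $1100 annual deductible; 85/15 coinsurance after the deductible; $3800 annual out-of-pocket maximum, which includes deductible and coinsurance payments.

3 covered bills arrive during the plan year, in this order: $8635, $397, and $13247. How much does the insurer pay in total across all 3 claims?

$18479

#1 ($8635): $1100 to deductible, leaving $7535; owner's 15% is $1130.25. Cost to owner: $2230.25. OOP to date $2230.25. Insurer: $8635 − $2230.25 = $6404.75.
#2 ($397): 15% coinsurance on $397 = $59.55. Owner owes $59.55 (running OOP $2289.80). Insurer: $397 − $59.55 = $337.45.
#3 ($13247): 15% coinsurance on $13247 = $1987.05. Adding that to $2289.80 gives $4276.85, past the $3800 cap; owner pays only $3800 − $2289.80 = $1510.20. Plan pays $13247 − $1510.20 = $11736.80.
Insurer total: $6404.75 + $337.45 + $11736.80 = $18479.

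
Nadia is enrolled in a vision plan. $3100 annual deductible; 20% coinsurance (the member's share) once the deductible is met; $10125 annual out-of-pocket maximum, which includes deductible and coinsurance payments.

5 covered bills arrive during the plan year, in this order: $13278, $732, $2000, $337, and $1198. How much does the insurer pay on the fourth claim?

$269.60

#1 ($13278): deductible takes $3100, $10178 remains; coinsurance $10178 × 20% = $2035.60. Member owes $5135.60 (running OOP $5135.60). Insurer: $13278 − $5135.60 = $8142.40.
#2 ($732): 20% coinsurance on $732 = $146.40. Cost to member: $146.40. OOP to date $5282. Insurer: $732 − $146.40 = $585.60.
#3 ($2000): 20% coinsurance on $2000 = $400. Cost to member: $400. OOP to date $5682. Plan pays $2000 − $400 = $1600.
#4 ($337): deductible met; 20% of $337 = $67.40. Cost to member: $67.40. OOP to date $5749.40. Insurer: $337 − $67.40 = $269.60.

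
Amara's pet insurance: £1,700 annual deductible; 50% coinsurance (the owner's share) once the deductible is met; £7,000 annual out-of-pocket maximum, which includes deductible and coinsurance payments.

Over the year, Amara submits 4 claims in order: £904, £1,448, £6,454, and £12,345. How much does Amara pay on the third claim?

#1 (£904): fully absorbed by the deductible. Cost to owner: £904. OOP to date £904.
#2 (£1,448): £796 to deductible, leaving £652; 50% of £652 = £326. Owner pays £1,122; OOP now £2,026.
#3 (£6,454): deductible met; 50% of £6,454 = £3,227. Owner pays £3,227; OOP now £5,253.

£3,227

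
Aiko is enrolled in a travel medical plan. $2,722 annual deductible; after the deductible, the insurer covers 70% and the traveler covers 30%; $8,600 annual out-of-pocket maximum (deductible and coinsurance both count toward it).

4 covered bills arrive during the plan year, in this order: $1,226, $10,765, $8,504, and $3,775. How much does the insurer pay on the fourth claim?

$3,228.90

Claim 1 — $1,226: entire amount goes to the deductible. Traveler pays $1,226; OOP now $1,226. Plan pays $1,226 − $1,226 = $0.
Claim 2 — $10,765: $1,496 finishes the deductible; $9,269 goes to coinsurance; coinsurance $9,269 × 30% = $2,780.70. Traveler pays $4,276.70; OOP now $5,502.70. Plan pays $10,765 − $4,276.70 = $6,488.30.
Claim 3 — $8,504: deductible already satisfied, so traveler's share is 30% × $8,504 = $2,551.20. Cost to traveler: $2,551.20. OOP to date $8,053.90. Insurer: $8,504 − $2,551.20 = $5,952.80.
Claim 4 — $3,775: deductible already satisfied, so traveler's share is 30% × $3,775 = $1,132.50. That would push OOP to $9,186.40, over the $8,600 cap, so traveler pays $8,600 − $8,053.90 = $546.10. Insurer: $3,775 − $546.10 = $3,228.90.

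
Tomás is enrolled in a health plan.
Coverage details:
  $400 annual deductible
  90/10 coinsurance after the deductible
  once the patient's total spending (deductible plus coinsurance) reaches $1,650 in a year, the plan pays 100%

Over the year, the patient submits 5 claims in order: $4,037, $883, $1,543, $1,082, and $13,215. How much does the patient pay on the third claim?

Claim 1 — $4,037: $400 finishes the deductible; $3,637 goes to coinsurance; patient's 10% is $363.70. Cost to patient: $763.70. OOP to date $763.70.
Claim 2 — $883: deductible met; 10% of $883 = $88.30. Patient pays $88.30; OOP now $852.
Claim 3 — $1,543: 10% coinsurance on $1,543 = $154.30. Cost to patient: $154.30. OOP to date $1,006.30.

$154.30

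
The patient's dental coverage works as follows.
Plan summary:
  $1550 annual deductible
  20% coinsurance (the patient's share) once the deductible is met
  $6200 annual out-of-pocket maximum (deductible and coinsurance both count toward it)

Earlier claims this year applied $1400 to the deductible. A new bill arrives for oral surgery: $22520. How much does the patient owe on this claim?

$4624

$1400 of the $1550 deductible is already met, leaving $150.
That leaves $22520 − $150 = $22370 for coinsurance.
Coinsurance: $22370 × 20% = $4474.
So the patient owes $150 + $4474 = $4624 before any cap.
Cumulative spending $1400 + $4624 = $6024 stays under the $6200 maximum.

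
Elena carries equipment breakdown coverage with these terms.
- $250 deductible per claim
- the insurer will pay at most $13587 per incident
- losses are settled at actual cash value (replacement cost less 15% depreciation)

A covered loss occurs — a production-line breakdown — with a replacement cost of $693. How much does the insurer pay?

$339.05

Actual cash value after 15% depreciation: $693 × 85% = $589.05.
Subtract the deductible: $589.05 − $250 = $339.05.
That's under the $13587 cap, so the insurer reimburses the full $339.05.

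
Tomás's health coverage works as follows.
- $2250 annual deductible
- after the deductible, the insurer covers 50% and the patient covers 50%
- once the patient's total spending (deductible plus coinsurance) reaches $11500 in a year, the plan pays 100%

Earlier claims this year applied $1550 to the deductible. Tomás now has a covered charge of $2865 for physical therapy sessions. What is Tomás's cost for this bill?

$1550 of the $2250 deductible is already met, leaving $700.
After the $700 deductible portion, $2865 − $700 = $2165 is subject to coinsurance.
Coinsurance: $2165 × 50% = $1082.50.
So the patient owes $700 + $1082.50 = $1782.50 before any cap.
Year-to-date out-of-pocket becomes $1550 + $1782.50 = $3332.50, still under the $11500 maximum, so no cap applies.

$1782.50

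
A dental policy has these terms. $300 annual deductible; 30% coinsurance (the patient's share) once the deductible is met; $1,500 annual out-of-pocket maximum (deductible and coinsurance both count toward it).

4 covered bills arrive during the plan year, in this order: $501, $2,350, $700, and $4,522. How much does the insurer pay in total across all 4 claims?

$6,573

Bill 1, $501: $300 to deductible, leaving $201; coinsurance $201 × 30% = $60.30. Patient pays $360.30; OOP now $360.30. Plan pays $501 − $360.30 = $140.70.
Bill 2, $2,350: deductible already satisfied, so patient's share is 30% × $2,350 = $705. Cost to patient: $705. OOP to date $1,065.30. Insurer: $2,350 − $705 = $1,645.
Bill 3, $700: deductible met; 30% of $700 = $210. Patient owes $210 (running OOP $1,275.30). Plan pays $700 − $210 = $490.
Bill 4, $4,522: 30% coinsurance on $4,522 = $1,356.60. That would push OOP to $2,631.90, over the $1,500 cap, so patient pays $1,500 − $1,275.30 = $224.70. Plan pays $4,522 − $224.70 = $4,297.30.
Insurer total = bills − patient's total = $8,073 − $1,500 = $6,573.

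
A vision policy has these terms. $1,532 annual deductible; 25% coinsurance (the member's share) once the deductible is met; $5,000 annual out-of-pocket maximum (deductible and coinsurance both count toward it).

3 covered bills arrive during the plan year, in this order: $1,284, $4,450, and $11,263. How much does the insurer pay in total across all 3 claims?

$11,997

Claim 1 ($1,284): fully absorbed by the deductible. Member owes $1,284 (running OOP $1,284). Plan pays $1,284 − $1,284 = $0.
Claim 2 ($4,450): deductible takes $248, $4,202 remains; 25% of $4,202 = $1,050.50. Member owes $1,298.50 (running OOP $2,582.50). Insurer: $4,450 − $1,298.50 = $3,151.50.
Claim 3 ($11,263): 25% coinsurance on $11,263 = $2,815.75. Adding that to $2,582.50 gives $5,398.25, past the $5,000 cap; member pays only $5,000 − $2,582.50 = $2,417.50. Insurer: $11,263 − $2,417.50 = $8,845.50.
Insurer total: $0 + $3,151.50 + $8,845.50 = $11,997.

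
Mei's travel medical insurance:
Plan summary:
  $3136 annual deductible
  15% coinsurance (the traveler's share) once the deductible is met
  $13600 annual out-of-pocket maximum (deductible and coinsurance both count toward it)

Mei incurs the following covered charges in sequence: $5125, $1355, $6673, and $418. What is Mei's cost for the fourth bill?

$62.70

#1 ($5125): $3136 finishes the deductible; $1989 goes to coinsurance; 15% of $1989 = $298.35. Traveler pays $3434.35; OOP now $3434.35.
#2 ($1355): deductible already satisfied, so traveler's share is 15% × $1355 = $203.25. Cost to traveler: $203.25. OOP to date $3637.60.
#3 ($6673): deductible met; 15% of $6673 = $1000.95. Traveler owes $1000.95 (running OOP $4638.55).
#4 ($418): deductible already satisfied, so traveler's share is 15% × $418 = $62.70. Traveler pays $62.70; OOP now $4701.25.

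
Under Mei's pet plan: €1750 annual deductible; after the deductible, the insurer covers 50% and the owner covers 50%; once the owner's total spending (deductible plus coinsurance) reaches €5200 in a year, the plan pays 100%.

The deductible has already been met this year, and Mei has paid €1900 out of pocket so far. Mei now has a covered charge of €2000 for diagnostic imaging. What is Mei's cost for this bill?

€1000

The deductible is already satisfied, so the full bill goes to coinsurance.
Owner's 50% share of €2000 is €1000.
Cumulative spending €1900 + €1000 = €2900 stays under the €5200 maximum.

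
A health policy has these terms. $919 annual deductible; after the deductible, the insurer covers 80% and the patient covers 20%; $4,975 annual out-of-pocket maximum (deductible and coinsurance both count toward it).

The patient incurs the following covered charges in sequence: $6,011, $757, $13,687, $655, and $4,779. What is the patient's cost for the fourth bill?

$131

Claim 1 ($6,011): $919 to deductible, leaving $5,092; 20% of $5,092 = $1,018.40. Patient owes $1,937.40 (running OOP $1,937.40).
Claim 2 ($757): deductible met; 20% of $757 = $151.40. Patient owes $151.40 (running OOP $2,088.80).
Claim 3 ($13,687): 20% coinsurance on $13,687 = $2,737.40. Cost to patient: $2,737.40. OOP to date $4,826.20.
Claim 4 ($655): 20% coinsurance on $655 = $131. Patient pays $131; OOP now $4,957.20.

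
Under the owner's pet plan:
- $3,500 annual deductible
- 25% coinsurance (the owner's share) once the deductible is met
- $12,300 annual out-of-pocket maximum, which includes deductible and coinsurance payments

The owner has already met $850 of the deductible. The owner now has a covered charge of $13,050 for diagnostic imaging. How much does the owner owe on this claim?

$5,250

Deductible still to meet: $3,500 − $850 = $2,650.
After the $2,650 deductible portion, $13,050 − $2,650 = $10,400 is subject to coinsurance.
Coinsurance: $10,400 × 25% = $2,600.
So the owner owes $2,650 + $2,600 = $5,250 before any cap.
Total out-of-pocket so far would be $850 + $5,250 = $6,100, below the $12,300 cap — no reduction.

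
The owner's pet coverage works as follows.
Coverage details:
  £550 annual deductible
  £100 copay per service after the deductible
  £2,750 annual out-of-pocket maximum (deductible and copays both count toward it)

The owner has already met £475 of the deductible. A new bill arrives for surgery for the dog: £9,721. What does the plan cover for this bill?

Remaining deductible: £550 − £475 = £75.
After the £75 deductible portion, £9,721 − £75 = £9,646 is subject to the copay.
Copay on this service: £100.
That puts the owner's cost at £75 + £100 = £175 before any cap.
Total out-of-pocket so far would be £475 + £175 = £650, below the £2,750 cap — no reduction.
The plan picks up £9,721 − £175 = £9,546.

£9,546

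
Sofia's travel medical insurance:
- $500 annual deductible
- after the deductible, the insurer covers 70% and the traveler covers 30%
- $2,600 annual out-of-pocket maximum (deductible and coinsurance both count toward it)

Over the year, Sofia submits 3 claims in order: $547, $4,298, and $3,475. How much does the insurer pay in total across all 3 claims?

Claim 1 ($547): deductible takes $500, $47 remains; traveler's 30% is $14.10. Traveler pays $514.10; OOP now $514.10. Plan pays $547 − $514.10 = $32.90.
Claim 2 ($4,298): 30% coinsurance on $4,298 = $1,289.40. Traveler pays $1,289.40; OOP now $1,803.50. Insurer: $4,298 − $1,289.40 = $3,008.60.
Claim 3 ($3,475): 30% coinsurance on $3,475 = $1,042.50. Adding that to $1,803.50 gives $2,846, past the $2,600 cap; traveler pays only $2,600 − $1,803.50 = $796.50. Insurer: $3,475 − $796.50 = $2,678.50.
Insurer total: $32.90 + $3,008.60 + $2,678.50 = $5,720.

$5,720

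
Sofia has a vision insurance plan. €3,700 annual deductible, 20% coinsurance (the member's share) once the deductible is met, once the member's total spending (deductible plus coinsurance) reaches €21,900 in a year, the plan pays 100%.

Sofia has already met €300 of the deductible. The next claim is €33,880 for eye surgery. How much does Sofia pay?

€9,496

Remaining deductible: €3,700 − €300 = €3,400.
That leaves €33,880 − €3,400 = €30,480 for coinsurance.
20% of €30,480 = €6,096 falls to the member.
Member responsibility before any cap: €3,400 + €6,096 = €9,496.
Year-to-date out-of-pocket becomes €300 + €9,496 = €9,796, still under the €21,900 maximum, so no cap applies.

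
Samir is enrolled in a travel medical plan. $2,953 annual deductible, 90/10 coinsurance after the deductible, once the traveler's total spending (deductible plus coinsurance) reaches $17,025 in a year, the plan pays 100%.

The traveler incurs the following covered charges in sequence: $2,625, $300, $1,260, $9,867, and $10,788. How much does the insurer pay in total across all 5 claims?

$19,698.30

Bill 1, $2,625: fully absorbed by the deductible. Traveler pays $2,625; OOP now $2,625. Insurer: $2,625 − $2,625 = $0.
Bill 2, $300: entire amount goes to the deductible. Traveler pays $300; OOP now $2,925. Insurer: $300 − $300 = $0.
Bill 3, $1,260: deductible takes $28, $1,232 remains; 10% of $1,232 = $123.20. Traveler pays $151.20; OOP now $3,076.20. Plan pays $1,260 − $151.20 = $1,108.80.
Bill 4, $9,867: 10% coinsurance on $9,867 = $986.70. Traveler owes $986.70 (running OOP $4,062.90). Plan pays $9,867 − $986.70 = $8,880.30.
Bill 5, $10,788: deductible already satisfied, so traveler's share is 10% × $10,788 = $1,078.80. Cost to traveler: $1,078.80. OOP to date $5,141.70. Plan pays $10,788 − $1,078.80 = $9,709.20.
Insurer total = bills − traveler's total = $24,840 − $5,141.70 = $19,698.30.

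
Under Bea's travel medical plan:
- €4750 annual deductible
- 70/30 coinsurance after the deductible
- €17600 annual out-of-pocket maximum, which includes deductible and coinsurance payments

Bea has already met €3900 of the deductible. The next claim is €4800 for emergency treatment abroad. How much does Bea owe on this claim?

€2035

Remaining deductible: €4750 − €3900 = €850.
After the €850 deductible portion, €4800 − €850 = €3950 is subject to coinsurance.
Traveler's 30% share of €3950 is €1185.
So the traveler owes €850 + €1185 = €2035 before any cap.
Cumulative spending €3900 + €2035 = €5935 stays under the €17600 maximum.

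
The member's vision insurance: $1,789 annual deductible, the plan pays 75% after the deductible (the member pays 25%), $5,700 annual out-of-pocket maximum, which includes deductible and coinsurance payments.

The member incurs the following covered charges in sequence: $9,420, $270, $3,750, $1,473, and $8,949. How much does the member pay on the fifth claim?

$630

Bill 1, $9,420: $1,789 to deductible, leaving $7,631; coinsurance $7,631 × 25% = $1,907.75. Member pays $3,696.75; OOP now $3,696.75.
Bill 2, $270: 25% coinsurance on $270 = $67.50. Member pays $67.50; OOP now $3,764.25.
Bill 3, $3,750: deductible already satisfied, so member's share is 25% × $3,750 = $937.50. Member owes $937.50 (running OOP $4,701.75).
Bill 4, $1,473: deductible already satisfied, so member's share is 25% × $1,473 = $368.25. Member owes $368.25 (running OOP $5,070).
Bill 5, $8,949: 25% coinsurance on $8,949 = $2,237.25. That would push OOP to $7,307.25, over the $5,700 cap, so member pays $5,700 − $5,070 = $630.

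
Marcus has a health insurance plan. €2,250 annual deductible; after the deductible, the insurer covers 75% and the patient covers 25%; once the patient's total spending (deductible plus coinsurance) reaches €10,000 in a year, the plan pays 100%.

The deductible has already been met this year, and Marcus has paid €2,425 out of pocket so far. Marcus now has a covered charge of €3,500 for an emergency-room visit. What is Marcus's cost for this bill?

The deductible is already satisfied, so the full bill goes to coinsurance.
Patient's 25% share of €3,500 is €875.
Total out-of-pocket so far would be €2,425 + €875 = €3,300, below the €10,000 cap — no reduction.

€875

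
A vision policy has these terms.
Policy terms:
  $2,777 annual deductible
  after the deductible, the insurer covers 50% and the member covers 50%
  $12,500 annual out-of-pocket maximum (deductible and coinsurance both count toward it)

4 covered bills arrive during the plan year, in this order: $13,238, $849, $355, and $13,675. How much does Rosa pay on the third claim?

#1 ($13,238): deductible takes $2,777, $10,461 remains; coinsurance $10,461 × 50% = $5,230.50. Member pays $8,007.50; OOP now $8,007.50.
#2 ($849): 50% coinsurance on $849 = $424.50. Member pays $424.50; OOP now $8,432.
#3 ($355): deductible met; 50% of $355 = $177.50. Member owes $177.50 (running OOP $8,609.50).

$177.50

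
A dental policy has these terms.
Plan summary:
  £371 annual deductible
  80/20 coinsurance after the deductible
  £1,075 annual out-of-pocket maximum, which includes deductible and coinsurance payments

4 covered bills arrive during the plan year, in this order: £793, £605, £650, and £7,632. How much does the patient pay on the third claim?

£130

#1 (£793): £371 finishes the deductible; £422 goes to coinsurance; 20% of £422 = £84.40. Cost to patient: £455.40. OOP to date £455.40.
#2 (£605): 20% coinsurance on £605 = £121. Patient pays £121; OOP now £576.40.
#3 (£650): deductible met; 20% of £650 = £130. Patient pays £130; OOP now £706.40.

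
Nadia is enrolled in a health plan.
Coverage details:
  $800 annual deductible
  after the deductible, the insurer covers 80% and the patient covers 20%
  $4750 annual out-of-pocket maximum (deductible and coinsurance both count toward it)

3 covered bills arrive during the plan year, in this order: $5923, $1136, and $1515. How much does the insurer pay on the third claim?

Bill 1, $5923: $800 finishes the deductible; $5123 goes to coinsurance; patient's 20% is $1024.60. Patient owes $1824.60 (running OOP $1824.60). Insurer: $5923 − $1824.60 = $4098.40.
Bill 2, $1136: deductible already satisfied, so patient's share is 20% × $1136 = $227.20. Patient pays $227.20; OOP now $2051.80. Insurer: $1136 − $227.20 = $908.80.
Bill 3, $1515: deductible met; 20% of $1515 = $303. Cost to patient: $303. OOP to date $2354.80. Plan pays $1515 − $303 = $1212.

$1212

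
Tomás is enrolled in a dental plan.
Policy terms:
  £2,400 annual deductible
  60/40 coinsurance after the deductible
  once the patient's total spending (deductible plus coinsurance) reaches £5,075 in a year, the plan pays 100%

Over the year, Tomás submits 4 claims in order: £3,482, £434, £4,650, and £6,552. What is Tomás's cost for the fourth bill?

Claim 1 — £3,482: deductible takes £2,400, £1,082 remains; 40% of £1,082 = £432.80. Patient owes £2,832.80 (running OOP £2,832.80).
Claim 2 — £434: deductible met; 40% of £434 = £173.60. Patient owes £173.60 (running OOP £3,006.40).
Claim 3 — £4,650: deductible already satisfied, so patient's share is 40% × £4,650 = £1,860. Patient pays £1,860; OOP now £4,866.40.
Claim 4 — £6,552: deductible already satisfied, so patient's share is 40% × £6,552 = £2,620.80. That would push OOP to £7,487.20, over the £5,075 cap, so patient pays £5,075 − £4,866.40 = £208.60.

£208.60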